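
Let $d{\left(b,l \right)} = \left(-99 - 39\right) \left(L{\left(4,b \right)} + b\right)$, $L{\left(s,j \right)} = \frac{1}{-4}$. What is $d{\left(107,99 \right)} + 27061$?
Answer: $\frac{24659}{2} \approx 12330.0$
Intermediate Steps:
$L{\left(s,j \right)} = - \frac{1}{4}$
$d{\left(b,l \right)} = \frac{69}{2} - 138 b$ ($d{\left(b,l \right)} = \left(-99 - 39\right) \left(- \frac{1}{4} + b\right) = - 138 \left(- \frac{1}{4} + b\right) = \frac{69}{2} - 138 b$)
$d{\left(107,99 \right)} + 27061 = \left(\frac{69}{2} - 14766\right) + 27061 = - \frac{29463}{2} + 27061 = \frac{24659}{2}$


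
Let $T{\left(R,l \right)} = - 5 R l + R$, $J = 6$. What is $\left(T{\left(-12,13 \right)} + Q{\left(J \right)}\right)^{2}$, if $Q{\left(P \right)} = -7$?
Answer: $579121$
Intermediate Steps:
$T{\left(R,l \right)} = R - 5 R l$ ($T{\left(R,l \right)} = - 5 R l + R = R - 5 R l$)
$\left(T{\left(-12,13 \right)} + Q{\left(J \right)}\right)^{2} = \left(- 12 \left(1 - 65\right) - 7\right)^{2} = \left(\left(-12\right) \left(-64\right) - 7\right)^{2} = \left(768 - 7\right)^{2} = 761^{2} = 579121$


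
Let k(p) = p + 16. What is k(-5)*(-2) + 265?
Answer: 243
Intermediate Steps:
k(p) = 16 + p
k(-5)*(-2) + 265 = (16 - 5)*(-2) + 265 = 11*(-2) + 265 = -22 + 265 = 243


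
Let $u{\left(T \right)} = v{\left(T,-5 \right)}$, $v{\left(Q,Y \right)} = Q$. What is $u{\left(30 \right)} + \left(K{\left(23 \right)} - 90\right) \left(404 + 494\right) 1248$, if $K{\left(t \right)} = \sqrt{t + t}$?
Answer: $-100863330 + 1120704 \sqrt{46} \approx -9.3262 \cdot 10^{7}$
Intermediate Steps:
$K{\left(t \right)} = \sqrt{2} \sqrt{t}$ ($K{\left(t \right)} = \sqrt{2 t} = \sqrt{2} \sqrt{t}$)
$u{\left(T \right)} = T$
$u{\left(30 \right)} + \left(K{\left(23 \right)} - 90\right) \left(404 + 494\right) 1248 = 30 + \left(\sqrt{2} \sqrt{23} - 90\right) \left(404 + 494\right) 1248 = 30 + \left(\sqrt{46} - 90\right) 898 \cdot 1248 = 30 + \left(-90 + \sqrt{46}\right) 898 \cdot 1248 = 30 + \left(-80820 + 898 \sqrt{46}\right) 1248 = 30 - \left(100863360 - 1120704 \sqrt{46}\right) = -100863330 + 1120704 \sqrt{46}$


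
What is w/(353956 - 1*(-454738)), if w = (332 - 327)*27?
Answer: 135/808694 ≈ 0.00016694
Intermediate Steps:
w = 135 (w = 5*27 = 135)
w/(353956 - 1*(-454738)) = 135/(353956 - 1*(-454738)) = 135/(353956 + 454738) = 135/808694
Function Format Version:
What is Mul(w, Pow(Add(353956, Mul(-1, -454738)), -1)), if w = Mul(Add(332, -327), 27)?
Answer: Rational(135, 808694) ≈ 0.00016694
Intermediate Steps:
w = 135 (w = Mul(5, 27) = 135)
Mul(w, Pow(Add(353956, Mul(-1, -454738)), -1)) = Mul(135, Pow(Add(353956, Mul(-1, -454738)), -1)) = Mul(135, Pow(Add(353956, 454738), -1)) = Mul(135, Pow(808694, -1)) = Mul(135, Rational(1, 808694)) = Rational(135, 808694)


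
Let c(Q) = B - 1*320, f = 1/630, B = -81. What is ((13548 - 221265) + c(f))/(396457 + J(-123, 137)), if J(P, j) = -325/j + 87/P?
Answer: -1168998806/2226881671 ≈ -0.52495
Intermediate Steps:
f = 1/630 ≈ 0.0015873
c(Q) = -401 (c(Q) = -81 - 1*320 = -81 - 320 = -401)
((13548 - 221265) + c(f))/(396457 + J(-123, 137)) = ((13548 - 221265) - 401)/(396457 + (-325/137 + 87/(-123))) = (-207717 - 401)/(396457 + (-325*1/137 + 87*(-1/123))) = -208118/(396457 + (-325/137 - 29/41)) = -208118/(396457 - 17298/5617) = -208118/2226881671/5617 = -208118*5617/2226881671 = -1168998806/2226881671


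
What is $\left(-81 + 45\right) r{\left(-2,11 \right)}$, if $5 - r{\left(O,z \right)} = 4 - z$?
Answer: $-432$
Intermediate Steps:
$r{\left(O,z \right)} = 1 + z$ ($r{\left(O,z \right)} = 5 - \left(4 - z\right) = 5 + \left(-4 + z\right) = 1 + z$)
$\left(-81 + 45\right) r{\left(-2,11 \right)} = \left(-81 + 45\right) \left(1 + 11\right) = \left(-36\right) 12 = -432$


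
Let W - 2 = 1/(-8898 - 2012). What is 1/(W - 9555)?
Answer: -10910/104223231 ≈ -0.00010468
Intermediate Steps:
W = 21819/10910 (W = 2 + 1/(-8898 - 2012) = 2 + 1/(-10910) = 2 - 1/10910 = 21819/10910 ≈ 1.9999)
1/(W - 9555) = 1/(21819/10910 - 9555) = 1/(-104223231/10910) = -10910/104223231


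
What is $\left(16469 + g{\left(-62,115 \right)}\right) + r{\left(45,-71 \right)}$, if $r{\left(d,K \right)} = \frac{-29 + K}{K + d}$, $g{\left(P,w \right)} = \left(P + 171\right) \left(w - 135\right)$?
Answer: $\frac{185807}{13} \approx 14293.0$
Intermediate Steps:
$g{\left(P,w \right)} = \left(-135 + w\right) \left(171 + P\right)$ ($g{\left(P,w \right)} = \left(171 + P\right) \left(-135 + w\right) = \left(-135 + w\right) \left(171 + P\right)$)
$r{\left(d,K \right)} = \frac{-29 + K}{K + d}$
$\left(16469 + g{\left(-62,115 \right)}\right) + r{\left(45,-71 \right)} = \left(16469 - 2180\right) + \frac{-29 - 71}{-71 + 45} = \left(16469 + \left(-23085 + 8370 + 19665 - 7130\right)\right) + \frac{1}{-26} \left(-100\right) = \left(16469 - 2180\right) - - \frac{50}{13} = 14289 + \frac{50}{13} = \frac{185807}{13}$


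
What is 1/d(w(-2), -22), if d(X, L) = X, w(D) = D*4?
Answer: -1/8 ≈ -0.12500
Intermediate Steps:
w(D) = 4*D
1/d(w(-2), -22) = 1/(4*(-2)) = 1/(-8) = -1/8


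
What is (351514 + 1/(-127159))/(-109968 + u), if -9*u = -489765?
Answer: -2736622575/432467759 ≈ -6.3279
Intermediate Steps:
u = 163255/3 (u = -⅑*(-489765) = 163255/3 ≈ 54418.)
(351514 + 1/(-127159))/(-109968 + u) = (351514 + 1/(-127159))/(-109968 + 163255/3) = (351514 - 1/127159)/(-166649/3) = (44698168725/127159)*(-3/166649) = -2736622575/432467759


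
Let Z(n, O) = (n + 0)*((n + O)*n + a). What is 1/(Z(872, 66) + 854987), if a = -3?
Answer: 1/714092563 ≈ 1.4004e-9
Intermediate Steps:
Z(n, O) = n*(-3 + n*(O + n)) (Z(n, O) = (n + 0)*((n + O)*n - 3) = n*((O + n)*n - 3) = n*(n*(O + n) - 3) = n*(-3 + n*(O + n)))
1/(Z(872, 66) + 854987) = 1/(872*(-3 + 872² + 66*872) + 854987) = 1/(872*(-3 + 760384 + 57552) + 854987) = 1/(872*817933 + 854987) = 1/(713237576 + 854987) = 1/714092563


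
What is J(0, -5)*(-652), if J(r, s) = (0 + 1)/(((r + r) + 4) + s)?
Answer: 652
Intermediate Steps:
J(r, s) = 1/(4 + s + 2*r) (J(r, s) = 1/((2*r + 4) + s) = 1/((4 + 2*r) + s) = 1/(4 + s + 2*r))
J(0, -5)*(-652) = -652/(4 - 5 + 2*0) = -652/(4 - 5 + 0) = -652/(-1) = -1*(-652) = 652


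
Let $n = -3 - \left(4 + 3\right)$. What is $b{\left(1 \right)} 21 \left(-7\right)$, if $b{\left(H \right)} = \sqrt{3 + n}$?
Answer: $- 147 i \sqrt{7} \approx - 388.93 i$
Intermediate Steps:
$n = -10$ ($n = -3 - 7 = -10$)
$b{\left(H \right)} = i \sqrt{7}$ ($b{\left(H \right)} = \sqrt{3 - 10} = \sqrt{-7} = i \sqrt{7}$)
$b{\left(1 \right)} 21 \left(-7\right) = i \sqrt{7} \cdot 21 \left(-7\right) = 21 i \sqrt{7} \left(-7\right) = - 147 i \sqrt{7}$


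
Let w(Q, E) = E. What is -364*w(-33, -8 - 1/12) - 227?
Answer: 8146/3 ≈ 2715.3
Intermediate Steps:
-364*w(-33, -8 - 1/12) - 227 = -364*(-8 - 1/12) - 227 = -364*(-97/12) - 227 = 8827/3 - 227 = 8146/3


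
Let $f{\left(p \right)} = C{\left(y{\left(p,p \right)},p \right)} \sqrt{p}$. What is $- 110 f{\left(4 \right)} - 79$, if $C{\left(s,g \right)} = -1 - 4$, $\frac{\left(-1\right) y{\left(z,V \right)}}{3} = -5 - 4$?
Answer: $1021$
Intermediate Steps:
$y{\left(z,V \right)} = 27$ ($y{\left(z,V \right)} = - 3 \left(-5 - 4\right) = \left(-3\right) \left(-9\right) = 27$)
$C{\left(s,g \right)} = -5$
$f{\left(p \right)} = - 5 \sqrt{p}$
$- 110 f{\left(4 \right)} - 79 = - 110 \left(- 5 \sqrt{4}\right) - 79 = - 110 \left(\left(-5\right) 2\right) - 79 = \left(-110\right) \left(-10\right) - 79 = 1100 - 79 = 1021$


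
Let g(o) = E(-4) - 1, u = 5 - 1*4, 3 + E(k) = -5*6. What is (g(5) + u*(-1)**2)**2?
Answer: 1089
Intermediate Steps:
E(k) = -33 (E(k) = -3 - 5*6 = -3 - 30 = -33)
u = 1 (u = 5 - 4 = 1)
g(o) = -34 (g(o) = -33 - 1 = -34)
(g(5) + u*(-1)**2)**2 = (-34 + 1*(-1)**2)**2 = (-34 + 1*1)**2 = (-34 + 1)**2 = (-33)**2 = 1089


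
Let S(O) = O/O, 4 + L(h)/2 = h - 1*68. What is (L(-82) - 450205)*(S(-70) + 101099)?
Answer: -45546864300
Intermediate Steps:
L(h) = -144 + 2*h (L(h) = -8 + 2*(h - 1*68) = -8 + 2*(h - 68) = -8 + 2*(-68 + h) = -8 + (-136 + 2*h) = -144 + 2*h)
S(O) = 1
(L(-82) - 450205)*(S(-70) + 101099) = ((-144 + 2*(-82)) - 450205)*(1 + 101099) = ((-144 - 164) - 450205)*101100 = (-308 - 450205)*101100 = -450513*101100 = -45546864300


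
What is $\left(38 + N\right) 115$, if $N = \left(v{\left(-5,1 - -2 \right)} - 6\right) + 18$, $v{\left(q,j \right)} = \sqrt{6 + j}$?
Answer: $6095$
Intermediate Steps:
$N = 15$ ($N = \left(\sqrt{6 + \left(1 - -2\right)} - 6\right) + 18 = \left(\sqrt{6 + \left(1 + 2\right)} - 6\right) + 18 = \left(\sqrt{6 + 3} - 6\right) + 18 = \left(\sqrt{9} - 6\right) + 18 = \left(3 - 6\right) + 18 = -3 + 18 = 15$)
$\left(38 + N\right) 115 = \left(38 + 15\right) 115 = 53 \cdot 115 = 6095$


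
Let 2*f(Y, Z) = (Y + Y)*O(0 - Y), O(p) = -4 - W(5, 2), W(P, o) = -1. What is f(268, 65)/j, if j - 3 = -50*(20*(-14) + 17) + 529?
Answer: -402/6841 ≈ -0.058763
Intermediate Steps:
O(p) = -3 (O(p) = -4 - 1*(-1) = -4 + 1 = -3)
f(Y, Z) = -3*Y (f(Y, Z) = ((Y + Y)*(-3))/2 = ((2*Y)*(-3))/2 = (-6*Y)/2 = -3*Y)
j = 13682 (j = 3 + (-50*(20*(-14) + 17) + 529) = 3 + (-50*(-280 + 17) + 529) = 3 + (-50*(-263) + 529) = 3 + (13150 + 529) = 3 + 13679 = 13682)
f(268, 65)/j = -3*268/13682 = -804*1/13682 = -402/6841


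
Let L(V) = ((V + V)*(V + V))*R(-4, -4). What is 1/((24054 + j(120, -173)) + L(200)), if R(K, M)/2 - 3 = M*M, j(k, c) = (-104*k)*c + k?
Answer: 1/8263214 ≈ 1.2102e-7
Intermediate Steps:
j(k, c) = k - 104*c*k (j(k, c) = -104*c*k + k = k - 104*c*k)
R(K, M) = 6 + 2*M² (R(K, M) = 6 + 2*(M*M) = 6 + 2*M²)
L(V) = 152*V² (L(V) = ((V + V)*(V + V))*(6 + 2*(-4)²) = ((2*V)*(2*V))*(6 + 2*16) = (4*V²)*(6 + 32) = (4*V²)*38 = 152*V²)
1/((24054 + j(120, -173)) + L(200)) = 1/((24054 + 120*(1 - 104*(-173))) + 152*200²) = 1/((24054 + 120*(1 + 17992)) + 152*40000) = 1/((24054 + 120*17993) + 6080000) = 1/((24054 + 2159160) + 6080000) = 1/(2183214 + 6080000) = 1/8263214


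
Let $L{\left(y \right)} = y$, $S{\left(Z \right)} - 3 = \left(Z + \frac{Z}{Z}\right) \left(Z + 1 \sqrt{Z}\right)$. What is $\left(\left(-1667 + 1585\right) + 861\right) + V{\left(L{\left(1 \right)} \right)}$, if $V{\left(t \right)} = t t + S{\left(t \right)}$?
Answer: $787$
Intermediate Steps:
$S{\left(Z \right)} = 3 + \left(1 + Z\right) \left(Z + \sqrt{Z}\right)$ ($S{\left(Z \right)} = 3 + \left(Z + \frac{Z}{Z}\right) \left(Z + 1 \sqrt{Z}\right) = 3 + \left(Z + 1\right) \left(Z + \sqrt{Z}\right) = 3 + \left(1 + Z\right) \left(Z + \sqrt{Z}\right)$)
$V{\left(t \right)} = 3 + t + \sqrt{t} + t^{\frac{3}{2}} + 2 t^{2}$ ($V{\left(t \right)} = t t + \left(3 + t + \sqrt{t} + t^{2} + t^{\frac{3}{2}}\right) = t^{2} + \left(3 + t + \sqrt{t} + t^{2} + t^{\frac{3}{2}}\right) = 3 + t + \sqrt{t} + t^{\frac{3}{2}} + 2 t^{2}$)
$\left(\left(-1667 + 1585\right) + 861\right) + V{\left(L{\left(1 \right)} \right)} = \left(\left(-1667 + 1585\right) + 861\right) + \left(3 + 1 + \sqrt{1} + 1^{\frac{3}{2}} + 2 \cdot 1^{2}\right) = \left(-82 + 861\right) + \left(3 + 1 + 1 + 1 + 2 \cdot 1\right) = 779 + \left(3 + 1 + 1 + 1 + 2\right) = 779 + 8 = 787$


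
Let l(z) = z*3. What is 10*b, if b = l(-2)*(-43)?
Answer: 2580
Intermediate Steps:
l(z) = 3*z
b = 258 (b = (3*(-2))*(-43) = -6*(-43) = 258)
10*b = 10*258 = 2580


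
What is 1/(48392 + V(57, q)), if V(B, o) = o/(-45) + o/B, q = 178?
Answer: 855/41374448 ≈ 2.0665e-5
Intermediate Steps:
V(B, o) = -o/45 + o/B (V(B, o) = o*(-1/45) + o/B = -o/45 + o/B)
1/(48392 + V(57, q)) = 1/(48392 + (-1/45*178 + 178/57)) = 1/(48392 + (-178/45 + 178*(1/57))) = 1/(48392 + (-178/45 + 178/57)) = 1/(48392 - 712/855) = 1/(41374448/855) = 855/41374448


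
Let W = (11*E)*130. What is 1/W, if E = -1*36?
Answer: -1/51480 ≈ -1.9425e-5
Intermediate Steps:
E = -36
W = -51480 (W = (11*(-36))*130 = -396*130 = -51480)
1/W = 1/(-51480) = -1/51480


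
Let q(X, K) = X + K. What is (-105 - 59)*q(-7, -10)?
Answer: 2788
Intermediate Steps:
q(X, K) = K + X
(-105 - 59)*q(-7, -10) = (-105 - 59)*(-10 - 7) = -164*(-17) = 2788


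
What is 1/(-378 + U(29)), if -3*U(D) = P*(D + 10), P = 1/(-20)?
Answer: -20/7547 ≈ -0.0026501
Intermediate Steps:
P = -1/20 ≈ -0.050000
U(D) = ⅙ + D/60 (U(D) = -(-1)*(D + 10)/60 = -(-1)*(10 + D)/60 = -(-½ - D/20)/3 = ⅙ + D/60)
1/(-378 + U(29)) = 1/(-378 + (⅙ + (1/60)*29)) = 1/(-378 + (⅙ + 29/60)) = 1/(-378 + 13/20) = 1/(-7547/20) = -20/7547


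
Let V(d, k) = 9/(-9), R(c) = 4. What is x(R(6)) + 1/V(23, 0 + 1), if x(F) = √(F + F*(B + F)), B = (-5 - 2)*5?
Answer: -1 + 2*I*√30 ≈ -1.0 + 10.954*I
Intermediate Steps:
B = -35 (B = -7*5 = -35)
V(d, k) = -1 (V(d, k) = 9*(-⅑) = -1)
x(F) = √(F + F*(-35 + F))
x(R(6)) + 1/V(23, 0 + 1) = √(4*(-34 + 4)) + 1/(-1) = √(4*(-30)) - 1 = √(-120) - 1 = 2*I*√30 - 1 = -1 + 2*I*√30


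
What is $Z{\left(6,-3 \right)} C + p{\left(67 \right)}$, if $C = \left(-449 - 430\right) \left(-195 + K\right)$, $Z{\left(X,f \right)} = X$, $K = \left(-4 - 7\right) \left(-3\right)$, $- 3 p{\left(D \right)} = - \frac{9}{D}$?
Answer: $\frac{57243999}{67} \approx 8.5439 \cdot 10^{5}$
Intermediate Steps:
$p{\left(D \right)} = \frac{3}{D}$ ($p{\left(D \right)} = - \frac{\left(-9\right) \frac{1}{D}}{3} = \frac{3}{D}$)
$K = 33$ ($K = \left(-11\right) \left(-3\right) = 33$)
$C = 142398$ ($C = \left(-449 - 430\right) \left(-195 + 33\right) = \left(-879\right) \left(-162\right) = 142398$)
$Z{\left(6,-3 \right)} C + p{\left(67 \right)} = 6 \cdot 142398 + \frac{3}{67} = 854388 + 3 \cdot \frac{1}{67} = 854388 + \frac{3}{67} = \frac{57243999}{67}$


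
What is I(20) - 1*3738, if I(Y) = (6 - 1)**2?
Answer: -3713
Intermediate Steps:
I(Y) = 25 (I(Y) = 5**2 = 25)
I(20) - 1*3738 = 25 - 1*3738 = 25 - 3738 = -3713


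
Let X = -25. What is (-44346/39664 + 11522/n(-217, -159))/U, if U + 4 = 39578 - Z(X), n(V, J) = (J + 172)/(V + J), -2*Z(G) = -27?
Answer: -85917906553/10199329868 ≈ -8.4239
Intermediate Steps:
Z(G) = 27/2 (Z(G) = -1/2*(-27) = 27/2)
n(V, J) = (172 + J)/(J + V)
U = 79121/2 (U = -4 + (39578 - 1*27/2) = -4 + (39578 - 27/2) = -4 + 79129/2 = 79121/2 ≈ 39561.)
(-44346/39664 + 11522/n(-217, -159))/U = (-44346/39664 + 11522/(((172 - 159)/(-159 - 217))))/(79121/2) = (-44346*1/39664 + 11522/((13/(-376))))*(2/79121) = (-22173/19832 + 11522/((-1/376*13)))*(2/79121) = (-22173/19832 + 11522/(-13/376))*(2/79121) = (-22173/19832 + 11522*(-376/13))*(2/79121) = (-22173/19832 - 4332272/13)*(2/79121) = -85917906553/257816*2/79121 = -85917906553/10199329868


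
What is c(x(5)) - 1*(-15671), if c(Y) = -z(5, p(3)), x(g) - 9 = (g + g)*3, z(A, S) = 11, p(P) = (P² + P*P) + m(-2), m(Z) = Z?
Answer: 15660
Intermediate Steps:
p(P) = -2 + 2*P² (p(P) = (P² + P*P) - 2 = (P² + P²) - 2 = 2*P² - 2 = -2 + 2*P²)
x(g) = 9 + 6*g (x(g) = 9 + (g + g)*3 = 9 + (2*g)*3 = 9 + 6*g)
c(Y) = -11 (c(Y) = -1*11 = -11)
c(x(5)) - 1*(-15671) = -11 - 1*(-15671) = -11 + 15671 = 15660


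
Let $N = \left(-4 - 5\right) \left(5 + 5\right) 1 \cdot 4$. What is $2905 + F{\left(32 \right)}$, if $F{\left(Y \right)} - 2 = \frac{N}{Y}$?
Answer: $\frac{11583}{4} \approx 2895.8$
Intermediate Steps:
$N = -360$ ($N = \left(-9\right) 10 \cdot 1 \cdot 4 = \left(-90\right) 1 \cdot 4 = \left(-90\right) 4 = -360$)
$F{\left(Y \right)} = 2 - \frac{360}{Y}$
$2905 + F{\left(32 \right)} = 2905 + \left(2 - \frac{360}{32}\right) = 2905 + \left(2 - \frac{45}{4}\right) = 2905 - \frac{37}{4} = \frac{11583}{4}$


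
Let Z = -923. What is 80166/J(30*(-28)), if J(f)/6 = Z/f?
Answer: 11223240/923 ≈ 12160.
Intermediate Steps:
J(f) = -5538/f (J(f) = 6*(-923/f) = -5538/f)
80166/J(30*(-28)) = 80166/((-5538/(30*(-28)))) = 80166/((-5538/(-840))) = 80166/((-5538*(-1/840))) = 80166/(923/140) = 80166*(140/923) = 11223240/923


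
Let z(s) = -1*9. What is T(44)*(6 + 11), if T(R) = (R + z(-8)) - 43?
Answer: -136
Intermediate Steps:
z(s) = -9
T(R) = -52 + R (T(R) = (R - 9) - 43 = (-9 + R) - 43 = -52 + R)
T(44)*(6 + 11) = (-52 + 44)*(6 + 11) = -8*17 = -136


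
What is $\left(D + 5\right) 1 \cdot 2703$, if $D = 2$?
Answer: $18921$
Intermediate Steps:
$\left(D + 5\right) 1 \cdot 2703 = \left(2 + 5\right) 1 \cdot 2703 = 7 \cdot 1 \cdot 2703 = 7 \cdot 2703 = 18921$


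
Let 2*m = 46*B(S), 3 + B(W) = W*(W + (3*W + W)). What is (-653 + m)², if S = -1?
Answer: 368449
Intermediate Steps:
B(W) = -3 + 5*W² (B(W) = -3 + W*(W + (3*W + W)) = -3 + W*(W + 4*W) = -3 + W*(5*W) = -3 + 5*W²)
m = 46 (m = (46*(-3 + 5*(-1)²))/2 = (46*(-3 + 5*1))/2 = (46*(-3 + 5))/2 = (46*2)/2 = (½)*92 = 46)
(-653 + m)² = (-653 + 46)² = (-607)² = 368449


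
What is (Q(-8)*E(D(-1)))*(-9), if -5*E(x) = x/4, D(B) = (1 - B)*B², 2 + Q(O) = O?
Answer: -9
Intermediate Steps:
Q(O) = -2 + O
D(B) = B²*(1 - B)
E(x) = -x/20 (E(x) = -x/(5*4) = -x/20)
(Q(-8)*E(D(-1)))*(-9) = ((-2 - 8)*(-(-1)²*(1 - 1*(-1))/20))*(-9) = -(-1)*1*(1 + 1)/2*(-9) = -(-1)*1*2/2*(-9) = -(-1)*2/2*(-9) = -10*(-⅒)*(-9) = 1*(-9) = -9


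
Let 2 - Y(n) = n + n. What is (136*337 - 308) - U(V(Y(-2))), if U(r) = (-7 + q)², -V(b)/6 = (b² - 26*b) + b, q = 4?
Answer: 45515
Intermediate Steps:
Y(n) = 2 - 2*n (Y(n) = 2 - (n + n) = 2 - 2*n)
V(b) = -6*b² + 150*b (V(b) = -6*((b² - 26*b) + b) = -6*(b² - 25*b) = -6*b² + 150*b)
U(r) = 9 (U(r) = (-7 + 4)² = (-3)² = 9)
(136*337 - 308) - U(V(Y(-2))) = (136*337 - 308) - 1*9 = (45832 - 308) - 9 = 45524 - 9 = 45515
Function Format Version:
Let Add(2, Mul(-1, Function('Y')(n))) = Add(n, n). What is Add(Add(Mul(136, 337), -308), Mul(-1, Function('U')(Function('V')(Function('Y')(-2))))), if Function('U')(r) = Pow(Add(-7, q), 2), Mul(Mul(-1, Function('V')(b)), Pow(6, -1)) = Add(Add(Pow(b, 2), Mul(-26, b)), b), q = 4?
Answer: 45515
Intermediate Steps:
Function('Y')(n) = Add(2, Mul(-2, n)) (Function('Y')(n) = Add(2, Mul(-1, Add(n, n))) = Add(2, Mul(-1, Mul(2, n))) = Add(2, Mul(-2, n)))
Function('V')(b) = Add(Mul(-6, Pow(b, 2)), Mul(150, b)) (Function('V')(b) = Mul(-6, Add(Add(Pow(b, 2), Mul(-26, b)), b)) = Mul(-6, Add(Pow(b, 2), Mul(-25, b))) = Add(Mul(-6, Pow(b, 2)), Mul(150, b)))
Function('U')(r) = 9 (Function('U')(r) = Pow(Add(-7, 4), 2) = Pow(-3, 2) = 9)
Add(Add(Mul(136, 337), -308), Mul(-1, Function('U')(Function('V')(Function('Y')(-2))))) = Add(Add(Mul(136, 337), -308), Mul(-1, 9)) = Add(Add(45832, -308), -9) = Add(45524, -9) = 45515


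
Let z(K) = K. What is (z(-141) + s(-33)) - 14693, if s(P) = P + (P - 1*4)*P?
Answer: -13646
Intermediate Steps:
s(P) = P + P*(-4 + P) (s(P) = P + (P - 4)*P = P + (-4 + P)*P = P + P*(-4 + P))
(z(-141) + s(-33)) - 14693 = (-141 - 33*(-3 - 33)) - 14693 = (-141 - 33*(-36)) - 14693 = (-141 + 1188) - 14693 = 1047 - 14693 = -13646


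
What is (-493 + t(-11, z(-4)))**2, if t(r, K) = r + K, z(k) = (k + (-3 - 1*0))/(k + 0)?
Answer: 4036081/16 ≈ 2.5226e+5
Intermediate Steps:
z(k) = (-3 + k)/k (z(k) = (k + (-3 + 0))/k = (k - 3)/k = (-3 + k)/k)
t(r, K) = K + r
(-493 + t(-11, z(-4)))**2 = (-493 + ((-3 - 4)/(-4) - 11))**2 = (-493 + (-1/4*(-7) - 11))**2 = (-493 + (7/4 - 11))**2 = (-493 - 37/4)**2 = (-2009/4)**2 = 4036081/16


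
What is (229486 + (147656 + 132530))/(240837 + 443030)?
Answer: 509672/683867 ≈ 0.74528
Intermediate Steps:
(229486 + (147656 + 132530))/(240837 + 443030) = (229486 + 280186)/683867 = 509672*(1/683867) = 509672/683867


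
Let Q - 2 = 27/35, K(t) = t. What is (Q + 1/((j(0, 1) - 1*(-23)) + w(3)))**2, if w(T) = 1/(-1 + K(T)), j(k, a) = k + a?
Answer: 474721/60025 ≈ 7.9087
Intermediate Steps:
j(k, a) = a + k
Q = 97/35 (Q = 2 + 27/35 = 97/35 ≈ 2.7714)
w(T) = 1/(-1 + T)
(Q + 1/((j(0, 1) - 1*(-23)) + w(3)))**2 = (97/35 + 1/(((1 + 0) - 1*(-23)) + 1/(-1 + 3)))**2 = (97/35 + 1/((1 + 23) + 1/2))**2 = (97/35 + 1/(24 + 1/2))**2 = (97/35 + 1/(49/2))**2 = (97/35 + 2/49)**2 = (689/245)**2 = 474721/60025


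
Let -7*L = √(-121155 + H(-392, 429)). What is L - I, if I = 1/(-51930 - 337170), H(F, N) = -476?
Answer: 1/389100 - I*√121631/7 ≈ 2.57e-6 - 49.822*I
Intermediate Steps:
I = -1/389100 (I = 1/(-389100) = -1/389100 ≈ -2.5700e-6)
L = -I*√121631/7 (L = -√(-121155 - 476)/7 = -I*√121631/7 ≈ -49.822*I)
L - I = -I*√121631/7 - 1*(-1/389100) = -I*√121631/7 + 1/389100 = 1/389100 - I*√121631/7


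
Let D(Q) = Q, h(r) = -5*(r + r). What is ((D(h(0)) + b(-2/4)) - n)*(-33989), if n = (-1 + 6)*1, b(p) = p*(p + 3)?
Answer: 849725/4 ≈ 2.1243e+5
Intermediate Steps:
b(p) = p*(3 + p)
h(r) = -10*r
n = 5 (n = 5*1 = 5)
((D(h(0)) + b(-2/4)) - n)*(-33989) = ((-10*0 + (-2/4)*(3 - 2/4)) - 1*5)*(-33989) = ((0 + (-2*¼)*(3 - 2*¼)) - 5)*(-33989) = ((0 - (3 - ½)/2) - 5)*(-33989) = ((0 - ½*5/2) - 5)*(-33989) = ((0 - 5/4) - 5)*(-33989) = (-5/4 - 5)*(-33989) = -25/4*(-33989) = 849725/4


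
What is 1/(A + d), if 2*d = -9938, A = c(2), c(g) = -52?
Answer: -1/5021 ≈ -0.00019916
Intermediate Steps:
A = -52
d = -4969 (d = (½)*(-9938) = -4969)
1/(A + d) = 1/(-52 - 4969) = 1/(-5021) = -1/5021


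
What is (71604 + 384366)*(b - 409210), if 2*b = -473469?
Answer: -294531313665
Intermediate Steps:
b = -473469/2 (b = (½)*(-473469) = -473469/2 ≈ -2.3673e+5)
(71604 + 384366)*(b - 409210) = (71604 + 384366)*(-473469/2 - 409210) = 455970*(-1291889/2) = -294531313665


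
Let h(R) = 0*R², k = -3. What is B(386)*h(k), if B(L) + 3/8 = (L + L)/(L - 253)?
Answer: 0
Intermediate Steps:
B(L) = -3/8 + 2*L/(-253 + L) (B(L) = -3/8 + (L + L)/(L - 253) = -3/8 + (2*L)/(-253 + L) = -3/8 + 2*L/(-253 + L))
h(R) = 0
B(386)*h(k) = ((759 + 13*386)/(8*(-253 + 386)))*0 = ((⅛)*(759 + 5018)/133)*0 = ((⅛)*(1/133)*5777)*0 = (5777/1064)*0 = 0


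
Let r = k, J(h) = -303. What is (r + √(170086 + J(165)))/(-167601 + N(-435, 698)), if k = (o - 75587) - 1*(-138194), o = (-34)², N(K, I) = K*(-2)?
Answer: -63763/166731 - √169783/166731 ≈ -0.38490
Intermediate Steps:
N(K, I) = -2*K
o = 1156
k = 63763 (k = (1156 - 75587) - 1*(-138194) = -74431 + 138194 = 63763)
r = 63763
(r + √(170086 + J(165)))/(-167601 + N(-435, 698)) = (63763 + √(170086 - 303))/(-167601 - 2*(-435)) = (63763 + √169783)/(-167601 + 870) = (63763 + √169783)/(-166731) = (63763 + √169783)*(-1/166731) = -63763/166731 - √169783/166731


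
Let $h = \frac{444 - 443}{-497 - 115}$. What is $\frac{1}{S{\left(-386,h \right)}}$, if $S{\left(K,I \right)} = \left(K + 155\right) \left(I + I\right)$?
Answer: $\frac{102}{77} \approx 1.3247$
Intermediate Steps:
$h = - \frac{1}{612}$ ($h = 1 \frac{1}{-612} = 1 \left(- \frac{1}{612}\right) = - \frac{1}{612} \approx -0.001634$)
$S{\left(K,I \right)} = 2 I \left(155 + K\right)$ ($S{\left(K,I \right)} = \left(155 + K\right) 2 I = 2 I \left(155 + K\right)$)
$\frac{1}{S{\left(-386,h \right)}} = \frac{1}{2 \left(- \frac{1}{612}\right) \left(155 - 386\right)} = \frac{1}{2 \left(- \frac{1}{612}\right) \left(-231\right)} = \frac{1}{\frac{77}{102}} = \frac{102}{77}$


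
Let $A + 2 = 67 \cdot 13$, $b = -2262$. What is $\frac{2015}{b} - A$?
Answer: $- \frac{151361}{174} \approx -869.89$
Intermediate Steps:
$A = 869$ ($A = -2 + 67 \cdot 13 = -2 + 871 = 869$)
$\frac{2015}{b} - A = \frac{2015}{-2262} - 869 = 2015 \left(- \frac{1}{2262}\right) - 869 = - \frac{155}{174} - 869 = - \frac{151361}{174}$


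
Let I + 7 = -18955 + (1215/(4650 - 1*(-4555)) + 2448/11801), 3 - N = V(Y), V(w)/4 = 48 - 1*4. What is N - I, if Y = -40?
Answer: 408195694338/21725641 ≈ 18789.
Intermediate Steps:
V(w) = 176 (V(w) = 4*(48 - 1*4) = 4*(48 - 4) = 4*44 = 176)
N = -173 (N = 3 - 1*176 = 3 - 176 = -173)
I = -411954230231/21725641 (I = -7 + (-18955 + (1215/(4650 - 1*(-4555)) + 2448/11801)) = -7 + (-18955 + (1215/(4650 + 4555) + 2448*(1/11801))) = -7 + (-18955 + (1215/9205 + 2448/11801)) = -7 + (-18955 + (1215*(1/9205) + 2448/11801)) = -7 + (-18955 + (243/1841 + 2448/11801)) = -7 + (-18955 + 7374411/21725641) = -7 - 411802150744/21725641 = -411954230231/21725641 ≈ -18962.)
N - I = -173 - 1*(-411954230231/21725641) = -173 + 411954230231/21725641 = 408195694338/21725641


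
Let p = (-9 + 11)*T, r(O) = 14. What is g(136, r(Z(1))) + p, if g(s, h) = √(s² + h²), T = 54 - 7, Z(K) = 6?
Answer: 94 + 2*√4673 ≈ 230.72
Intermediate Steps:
T = 47
g(s, h) = √(h² + s²)
p = 94 (p = (-9 + 11)*47 = 2*47 = 94)
g(136, r(Z(1))) + p = √(14² + 136²) + 94 = √(196 + 18496) + 94 = √18692 + 94 = 2*√4673 + 94 = 94 + 2*√4673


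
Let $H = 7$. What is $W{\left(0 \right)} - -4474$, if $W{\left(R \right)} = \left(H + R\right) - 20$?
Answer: $4461$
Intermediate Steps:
$W{\left(R \right)} = -13 + R$ ($W{\left(R \right)} = \left(7 + R\right) - 20 = -13 + R$)
$W{\left(0 \right)} - -4474 = \left(-13 + 0\right) - -4474 = -13 + 4474 = 4461$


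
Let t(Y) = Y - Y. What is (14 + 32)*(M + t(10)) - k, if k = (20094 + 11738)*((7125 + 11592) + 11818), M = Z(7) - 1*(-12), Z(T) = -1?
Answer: -971989614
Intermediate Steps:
t(Y) = 0
M = 11 (M = -1 - 1*(-12) = -1 + 12 = 11)
k = 971990120 (k = 31832*(18717 + 11818) = 31832*30535 = 971990120)
(14 + 32)*(M + t(10)) - k = (14 + 32)*(11 + 0) - 1*971990120 = 46*11 - 971990120 = 506 - 971990120 = -971989614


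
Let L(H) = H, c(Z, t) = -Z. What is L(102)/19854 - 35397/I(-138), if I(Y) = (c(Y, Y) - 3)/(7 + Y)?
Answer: 568291054/16545 ≈ 34348.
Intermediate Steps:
I(Y) = (-3 - Y)/(7 + Y) (I(Y) = (-Y - 3)/(7 + Y) = (-3 - Y)/(7 + Y))
L(102)/19854 - 35397/I(-138) = 102/19854 - 35397*(7 - 138)/(-3 - 1*(-138)) = 102*(1/19854) - 35397*(-131/(-3 + 138)) = 17/3309 - 35397/((-1/131*135)) = 17/3309 - 35397/(-135/131) = 17/3309 - 35397*(-131/135) = 17/3309 + 171741/5 = 568291054/16545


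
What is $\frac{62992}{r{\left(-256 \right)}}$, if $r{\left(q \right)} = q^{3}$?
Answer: $- \frac{3937}{1048576} \approx -0.0037546$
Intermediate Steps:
$\frac{62992}{r{\left(-256 \right)}} = \frac{62992}{\left(-256\right)^{3}} = \frac{62992}{-16777216} = 62992 \left(- \frac{1}{16777216}\right) = - \frac{3937}{1048576}$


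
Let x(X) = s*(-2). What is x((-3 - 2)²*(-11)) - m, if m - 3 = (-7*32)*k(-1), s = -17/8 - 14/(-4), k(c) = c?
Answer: -919/4 ≈ -229.75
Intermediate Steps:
s = 11/8 (s = -17*⅛ - 14*(-¼) = -17/8 + 7/2 = 11/8 ≈ 1.3750)
x(X) = -11/4 (x(X) = (11/8)*(-2) = -11/4)
m = 227 (m = 3 - 7*32*(-1) = 3 - 224*(-1) = 3 + 224 = 227)
x((-3 - 2)²*(-11)) - m = -11/4 - 1*227 = -11/4 - 227 = -919/4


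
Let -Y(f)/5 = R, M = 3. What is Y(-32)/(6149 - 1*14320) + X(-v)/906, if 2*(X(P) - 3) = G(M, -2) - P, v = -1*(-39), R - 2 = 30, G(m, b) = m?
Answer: 56844/1233821 ≈ 0.046072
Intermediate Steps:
R = 32 (R = 2 + 30 = 32)
v = 39
Y(f) = -160 (Y(f) = -5*32 = -160)
X(P) = 9/2 - P/2 (X(P) = 3 + (3 - P)/2 = 3 + (3/2 - P/2) = 9/2 - P/2)
Y(-32)/(6149 - 1*14320) + X(-v)/906 = -160/(6149 - 1*14320) + (9/2 - (-1)*39/2)/906 = -160/(6149 - 14320) + (9/2 - ½*(-39))*(1/906) = -160/(-8171) + (9/2 + 39/2)*(1/906) = -160*(-1/8171) + 24*(1/906) = 160/8171 + 4/151 = 56844/1233821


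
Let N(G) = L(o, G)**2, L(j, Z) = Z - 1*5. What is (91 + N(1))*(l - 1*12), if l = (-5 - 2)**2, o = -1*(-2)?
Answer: 3959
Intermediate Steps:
o = 2
l = 49 (l = (-7)**2 = 49)
L(j, Z) = -5 + Z (L(j, Z) = Z - 5 = -5 + Z)
N(G) = (-5 + G)**2
(91 + N(1))*(l - 1*12) = (91 + (-5 + 1)**2)*(49 - 1*12) = (91 + (-4)**2)*(49 - 12) = (91 + 16)*37 = 107*37 = 3959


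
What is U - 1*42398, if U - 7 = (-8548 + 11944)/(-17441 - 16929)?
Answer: -728491033/17185 ≈ -42391.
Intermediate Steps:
U = 118597/17185 (U = 7 + (-8548 + 11944)/(-17441 - 16929) = 7 + 3396/(-34370) = 7 + 3396*(-1/34370) = 7 - 1698/17185 = 118597/17185 ≈ 6.9012)
U - 1*42398 = 118597/17185 - 1*42398 = 118597/17185 - 42398 = -728491033/17185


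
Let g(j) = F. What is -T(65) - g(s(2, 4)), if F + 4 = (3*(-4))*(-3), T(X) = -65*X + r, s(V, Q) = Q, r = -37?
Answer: 4230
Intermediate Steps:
T(X) = -37 - 65*X (T(X) = -65*X - 37 = -37 - 65*X)
F = 32 (F = -4 + (3*(-4))*(-3) = -4 - 12*(-3) = -4 + 36 = 32)
g(j) = 32
-T(65) - g(s(2, 4)) = -(-37 - 65*65) - 1*32 = -(-37 - 4225) - 32 = -1*(-4262) - 32 = 4262 - 32 = 4230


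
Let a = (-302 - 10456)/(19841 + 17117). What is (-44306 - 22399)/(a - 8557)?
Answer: 1232641695/158130182 ≈ 7.7951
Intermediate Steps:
a = -5379/18479 (a = -10758/36958 = -10758*1/36958 = -5379/18479 ≈ -0.29109)
(-44306 - 22399)/(a - 8557) = (-44306 - 22399)/(-5379/18479 - 8557) = -66705/(-158130182/18479) = -66705*(-18479/158130182) = 1232641695/158130182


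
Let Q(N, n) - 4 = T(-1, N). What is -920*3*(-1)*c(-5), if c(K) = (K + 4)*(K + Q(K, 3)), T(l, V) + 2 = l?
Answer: 11040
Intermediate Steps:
T(l, V) = -2 + l
Q(N, n) = 1 (Q(N, n) = 4 + (-2 - 1) = 4 - 3 = 1)
c(K) = (1 + K)*(4 + K) (c(K) = (K + 4)*(K + 1) = (4 + K)*(1 + K) = (1 + K)*(4 + K))
-920*3*(-1)*c(-5) = -920*3*(-1)*(4 + (-5)**2 + 5*(-5)) = -(-2760)*(4 + 25 - 25) = -(-2760)*4 = -920*(-12) = 11040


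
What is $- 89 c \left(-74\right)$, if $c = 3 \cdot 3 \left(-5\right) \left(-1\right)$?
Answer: $296370$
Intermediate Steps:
$c = 45$ ($c = 3 \left(-15\right) \left(-1\right) = \left(-45\right) \left(-1\right) = 45$)
$- 89 c \left(-74\right) = \left(-89\right) 45 \left(-74\right) = \left(-4005\right) \left(-74\right) = 296370$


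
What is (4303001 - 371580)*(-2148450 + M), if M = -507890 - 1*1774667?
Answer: -17420153970947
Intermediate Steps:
M = -2282557 (M = -507890 - 1774667 = -2282557)
(4303001 - 371580)*(-2148450 + M) = (4303001 - 371580)*(-2148450 - 2282557) = 3931421*(-4431007) = -17420153970947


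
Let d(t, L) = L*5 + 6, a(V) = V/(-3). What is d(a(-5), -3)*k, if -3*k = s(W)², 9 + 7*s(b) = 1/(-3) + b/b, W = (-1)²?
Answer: 625/147 ≈ 4.2517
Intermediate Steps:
a(V) = -V/3 (a(V) = V*(-⅓) = -V/3)
d(t, L) = 6 + 5*L (d(t, L) = 5*L + 6 = 6 + 5*L)
W = 1
s(b) = -25/21 (s(b) = -9/7 + (1/(-3) + b/b)/7 = -9/7 + (1*(-⅓) + 1)/7 = -9/7 + (-⅓ + 1)/7 = -9/7 + (⅐)*(⅔) = -9/7 + 2/21 = -25/21)
k = -625/1323 (k = -(-25/21)²/3 = -⅓*625/441 = -625/1323 ≈ -0.47241)
d(a(-5), -3)*k = (6 + 5*(-3))*(-625/1323) = (6 - 15)*(-625/1323) = -9*(-625/1323) = 625/147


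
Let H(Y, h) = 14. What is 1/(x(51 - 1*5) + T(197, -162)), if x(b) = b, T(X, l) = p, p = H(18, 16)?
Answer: 1/60 ≈ 0.016667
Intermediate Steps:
p = 14
T(X, l) = 14
1/(x(51 - 1*5) + T(197, -162)) = 1/((51 - 1*5) + 14) = 1/((51 - 5) + 14) = 1/(46 + 14) = 1/60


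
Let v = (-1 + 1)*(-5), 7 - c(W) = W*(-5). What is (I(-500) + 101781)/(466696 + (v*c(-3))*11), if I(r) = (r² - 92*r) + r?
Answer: 397281/466696 ≈ 0.85126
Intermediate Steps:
c(W) = 7 + 5*W (c(W) = 7 - W*(-5) = 7 - (-5)*W = 7 + 5*W)
I(r) = r² - 91*r
v = 0 (v = 0*(-5) = 0)
(I(-500) + 101781)/(466696 + (v*c(-3))*11) = (-500*(-91 - 500) + 101781)/(466696 + (0*(7 + 5*(-3)))*11) = (-500*(-591) + 101781)/(466696 + (0*(7 - 15))*11) = (295500 + 101781)/(466696 + (0*(-8))*11) = 397281/(466696 + 0*11) = 397281/(466696 + 0) = 397281/466696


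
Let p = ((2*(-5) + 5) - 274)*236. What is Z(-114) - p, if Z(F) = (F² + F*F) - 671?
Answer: 91165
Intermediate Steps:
p = -65844 (p = ((-10 + 5) - 274)*236 = (-5 - 274)*236 = -279*236 = -65844)
Z(F) = -671 + 2*F² (Z(F) = (F² + F²) - 671 = 2*F² - 671 = -671 + 2*F²)
Z(-114) - p = (-671 + 2*(-114)²) - 1*(-65844) = (-671 + 2*12996) + 65844 = (-671 + 25992) + 65844 = 25321 + 65844 = 91165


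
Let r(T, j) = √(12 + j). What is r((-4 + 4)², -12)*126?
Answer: 0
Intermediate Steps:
r((-4 + 4)², -12)*126 = √(12 - 12)*126 = √0*126 = 0*126 = 0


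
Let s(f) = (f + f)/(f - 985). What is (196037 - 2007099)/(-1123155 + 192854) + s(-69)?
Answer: 1018620443/490268627 ≈ 2.0777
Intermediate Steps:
s(f) = 2*f/(-985 + f) (s(f) = (2*f)/(-985 + f) = 2*f/(-985 + f))
(196037 - 2007099)/(-1123155 + 192854) + s(-69) = (196037 - 2007099)/(-1123155 + 192854) + 2*(-69)/(-985 - 69) = -1811062/(-930301) + 2*(-69)/(-1054) = -1811062*(-1/930301) + 2*(-69)*(-1/1054) = 1811062/930301 + 69/527 = 1018620443/490268627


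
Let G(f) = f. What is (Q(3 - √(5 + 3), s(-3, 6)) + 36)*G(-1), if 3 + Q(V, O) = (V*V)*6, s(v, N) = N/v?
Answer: -135 + 72*√2 ≈ -33.177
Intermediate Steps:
Q(V, O) = -3 + 6*V² (Q(V, O) = -3 + (V*V)*6 = -3 + V²*6 = -3 + 6*V²)
(Q(3 - √(5 + 3), s(-3, 6)) + 36)*G(-1) = ((-3 + 6*(3 - √(5 + 3))²) + 36)*(-1) = ((-3 + 6*(3 - √8)²) + 36)*(-1) = ((-3 + 6*(3 - 2*√2)²) + 36)*(-1) = (33 + 6*(3 - 2*√2)²)*(-1) = -33 - 6*(3 - 2*√2)²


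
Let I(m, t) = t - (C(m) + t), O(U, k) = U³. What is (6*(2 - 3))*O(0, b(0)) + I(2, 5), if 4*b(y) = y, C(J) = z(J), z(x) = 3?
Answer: -3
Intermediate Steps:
C(J) = 3
b(y) = y/4
I(m, t) = -3 (I(m, t) = t - (3 + t) = t + (-3 - t) = -3)
(6*(2 - 3))*O(0, b(0)) + I(2, 5) = (6*(2 - 3))*0³ - 3 = (6*(-1))*0 - 3 = -6*0 - 3 = 0 - 3 = -3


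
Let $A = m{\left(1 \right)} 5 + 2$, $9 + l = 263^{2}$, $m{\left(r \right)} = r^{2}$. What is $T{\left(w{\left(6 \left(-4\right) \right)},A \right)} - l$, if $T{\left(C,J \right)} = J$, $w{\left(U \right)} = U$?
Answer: $-69153$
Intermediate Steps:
$l = 69160$ ($l = -9 + 263^{2} = -9 + 69169 = 69160$)
$A = 7$ ($A = 1^{2} \cdot 5 + 2 = 1 \cdot 5 + 2 = 5 + 2 = 7$)
$T{\left(w{\left(6 \left(-4\right) \right)},A \right)} - l = 7 - 69160 = -69153$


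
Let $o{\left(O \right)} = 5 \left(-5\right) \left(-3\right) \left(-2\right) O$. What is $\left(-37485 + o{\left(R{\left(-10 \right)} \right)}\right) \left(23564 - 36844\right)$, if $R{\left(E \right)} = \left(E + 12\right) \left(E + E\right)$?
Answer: $418120800$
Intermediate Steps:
$R{\left(E \right)} = 2 E \left(12 + E\right)$ ($R{\left(E \right)} = \left(12 + E\right) 2 E = 2 E \left(12 + E\right)$)
$o{\left(O \right)} = - 150 O$ ($o{\left(O \right)} = - 25 \cdot 6 O = - 150 O$)
$\left(-37485 + o{\left(R{\left(-10 \right)} \right)}\right) \left(23564 - 36844\right) = \left(-37485 - 150 \cdot 2 \left(-10\right) \left(12 - 10\right)\right) \left(23564 - 36844\right) = \left(-37485 - 150 \cdot 2 \left(-10\right) 2\right) \left(-13280\right) = \left(-37485 - -6000\right) \left(-13280\right) = \left(-37485 + 6000\right) \left(-13280\right) = \left(-31485\right) \left(-13280\right) = 418120800$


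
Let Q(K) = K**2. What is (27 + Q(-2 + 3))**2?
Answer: 784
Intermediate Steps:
(27 + Q(-2 + 3))**2 = (27 + (-2 + 3)**2)**2 = (27 + 1**2)**2 = (27 + 1)**2 = 28**2 = 784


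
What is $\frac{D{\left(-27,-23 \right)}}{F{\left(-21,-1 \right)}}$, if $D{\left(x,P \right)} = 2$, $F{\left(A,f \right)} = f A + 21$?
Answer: $\frac{1}{21} \approx 0.047619$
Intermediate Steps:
$F{\left(A,f \right)} = 21 + A f$ ($F{\left(A,f \right)} = A f + 21 = 21 + A f$)
$\frac{D{\left(-27,-23 \right)}}{F{\left(-21,-1 \right)}} = \frac{1}{21 - -21} \cdot 2 = \frac{1}{21 + 21} \cdot 2 = \frac{1}{42} \cdot 2 = \frac{1}{21}$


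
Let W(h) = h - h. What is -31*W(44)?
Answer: 0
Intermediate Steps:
W(h) = 0
-31*W(44) = -31*0 = 0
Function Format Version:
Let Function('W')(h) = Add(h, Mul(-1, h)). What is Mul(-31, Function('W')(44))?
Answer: 0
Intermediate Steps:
Function('W')(h) = 0
Mul(-31, Function('W')(44)) = Mul(-31, 0) = 0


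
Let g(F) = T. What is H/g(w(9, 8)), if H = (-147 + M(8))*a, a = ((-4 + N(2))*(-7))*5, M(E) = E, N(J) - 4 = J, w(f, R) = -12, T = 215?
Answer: 1946/43 ≈ 45.256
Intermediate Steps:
N(J) = 4 + J
g(F) = 215
a = -70 (a = ((-4 + (4 + 2))*(-7))*5 = ((-4 + 6)*(-7))*5 = (2*(-7))*5 = -14*5 = -70)
H = 9730 (H = (-147 + 8)*(-70) = -139*(-70) = 9730)
H/g(w(9, 8)) = 9730/215 = 9730*(1/215) = 1946/43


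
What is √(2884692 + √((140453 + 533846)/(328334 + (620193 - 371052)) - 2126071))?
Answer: √(38479180705857300 + 115495*I*√28359847523264174)/115495 ≈ 1698.4 + 0.42925*I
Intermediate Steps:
√(2884692 + √((140453 + 533846)/(328334 + (620193 - 371052)) - 2126071)) = √(2884692 + √(674299/(328334 + 249141) - 2126071)) = √(2884692 + √(674299/577475 - 2126071)) = √(2884692 + √(-1227752176426/577475)) = √(2884692 + I*√28359847523264174/115495)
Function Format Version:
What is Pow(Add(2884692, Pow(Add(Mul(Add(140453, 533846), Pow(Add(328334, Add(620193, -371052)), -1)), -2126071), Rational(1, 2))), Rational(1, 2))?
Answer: Mul(Rational(1, 115495), Pow(Add(38479180705857300, Mul(115495, I, Pow(28359847523264174, Rational(1, 2)))), Rational(1, 2))) ≈ Add(1698.4, Mul(0.42925, I))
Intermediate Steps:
Pow(Add(2884692, Pow(Add(Mul(Add(140453, 533846), Pow(Add(328334, Add(620193, -371052)), -1)), -2126071), Rational(1, 2))), Rational(1, 2)) = Pow(Add(2884692, Pow(Add(Mul(674299, Pow(Add(328334, 249141), -1)), -2126071), Rational(1, 2))), Rational(1, 2)) = Pow(Add(2884692, Pow(Add(Mul(674299, Pow(577475, -1)), -2126071), Rational(1, 2))), Rational(1, 2)) = Pow(Add(2884692, Pow(Add(Mul(674299, Rational(1, 577475)), -2126071), Rational(1, 2))), Rational(1, 2)) = Pow(Add(2884692, Pow(Add(Rational(674299, 577475), -2126071), Rational(1, 2))), Rational(1, 2)) = Pow(Add(2884692, Pow(Rational(-1227752176426, 577475), Rational(1, 2))), Rational(1, 2)) = Pow(Add(2884692, Mul(Rational(1, 115495), I, Pow(28359847523264174, Rational(1, 2)))), Rational(1, 2))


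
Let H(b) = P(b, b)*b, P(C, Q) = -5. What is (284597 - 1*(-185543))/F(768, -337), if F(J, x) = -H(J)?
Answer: 23507/192 ≈ 122.43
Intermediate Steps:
H(b) = -5*b
F(J, x) = 5*J (F(J, x) = -(-5)*J = 5*J)
(284597 - 1*(-185543))/F(768, -337) = (284597 - 1*(-185543))/((5*768)) = (284597 + 185543)/3840 = 470140*(1/3840) = 23507/192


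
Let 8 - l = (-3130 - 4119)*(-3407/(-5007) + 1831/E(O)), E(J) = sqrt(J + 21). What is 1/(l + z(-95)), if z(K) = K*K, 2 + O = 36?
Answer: -1750586745090/401484645559342445119 + 30250248154821*sqrt(55)/401484645559342445119 ≈ 5.5442e-7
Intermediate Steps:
O = 34 (O = -2 + 36 = 34)
z(K) = K**2
E(J) = sqrt(21 + J)
l = 24737399/5007 + 1206629*sqrt(55)/5 (l = 8 - (-3130 - 4119)*(-3407/(-5007) + 1831/(sqrt(21 + 34))) = 8 - (-7249)*(-3407*(-1/5007) + 1831/(sqrt(55))) = 8 - (-7249)*(3407/5007 + 1831*(sqrt(55)/55)) = 8 - (-7249)*(3407/5007 + 1831*sqrt(55)/55) = 8 - (-24697343/5007 - 1206629*sqrt(55)/5) = 8 + (24697343/5007 + 1206629*sqrt(55)/5) = 24737399/5007 + 1206629*sqrt(55)/5 ≈ 1.7947e+6)
1/(l + z(-95)) = 1/((24737399/5007 + 1206629*sqrt(55)/5) + (-95)**2) = 1/((24737399/5007 + 1206629*sqrt(55)/5) + 9025) = 1/(69925574/5007 + 1206629*sqrt(55)/5)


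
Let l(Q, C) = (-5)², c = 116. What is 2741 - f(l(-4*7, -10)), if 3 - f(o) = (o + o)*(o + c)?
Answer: 9788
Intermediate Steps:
l(Q, C) = 25
f(o) = 3 - 2*o*(116 + o) (f(o) = 3 - (o + o)*(o + 116) = 3 - 2*o*(116 + o))
2741 - f(l(-4*7, -10)) = 2741 - (3 - 232*25 - 2*25²) = 2741 - (3 - 5800 - 2*625) = 2741 - (3 - 5800 - 1250) = 2741 - 1*(-7047) = 2741 + 7047 = 9788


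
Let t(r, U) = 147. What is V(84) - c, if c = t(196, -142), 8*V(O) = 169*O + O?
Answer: 1638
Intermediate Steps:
V(O) = 85*O/4 (V(O) = (169*O + O)/8 = (170*O)/8 = 85*O/4)
c = 147
V(84) - c = (85/4)*84 - 1*147 = 1785 - 147 = 1638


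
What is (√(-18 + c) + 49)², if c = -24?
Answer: (49 + I*√42)² ≈ 2359.0 + 635.11*I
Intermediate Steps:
(√(-18 + c) + 49)² = (√(-18 - 24) + 49)² = (√(-42) + 49)² = (I*√42 + 49)² = (49 + I*√42)²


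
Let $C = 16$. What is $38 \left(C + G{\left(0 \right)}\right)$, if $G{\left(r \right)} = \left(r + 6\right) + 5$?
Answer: $1026$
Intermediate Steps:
$G{\left(r \right)} = 11 + r$ ($G{\left(r \right)} = \left(6 + r\right) + 5 = 11 + r$)
$38 \left(C + G{\left(0 \right)}\right) = 38 \left(16 + \left(11 + 0\right)\right) = 38 \left(16 + 11\right) = 38 \cdot 27 = 1026$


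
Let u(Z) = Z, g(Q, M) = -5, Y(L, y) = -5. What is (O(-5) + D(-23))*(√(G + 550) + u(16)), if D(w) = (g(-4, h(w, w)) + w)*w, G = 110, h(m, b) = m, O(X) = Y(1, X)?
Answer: 10224 + 1278*√165 ≈ 26640.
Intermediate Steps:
O(X) = -5
D(w) = w*(-5 + w) (D(w) = (-5 + w)*w = w*(-5 + w))
(O(-5) + D(-23))*(√(G + 550) + u(16)) = (-5 - 23*(-5 - 23))*(√(110 + 550) + 16) = (-5 - 23*(-28))*(√660 + 16) = (-5 + 644)*(2*√165 + 16) = 639*(16 + 2*√165) = 10224 + 1278*√165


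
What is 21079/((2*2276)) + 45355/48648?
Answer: 76994197/13840356 ≈ 5.5630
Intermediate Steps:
21079/((2*2276)) + 45355/48648 = 21079/4552 + 45355*(1/48648) = 21079*(1/4552) + 45355/48648 = 21079/4552 + 45355/48648 = 76994197/13840356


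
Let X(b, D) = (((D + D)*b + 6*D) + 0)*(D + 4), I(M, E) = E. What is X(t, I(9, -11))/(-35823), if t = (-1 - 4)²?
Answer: -4312/35823 ≈ -0.12037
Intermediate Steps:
t = 25 (t = (-5)² = 25)
X(b, D) = (4 + D)*(6*D + 2*D*b) (X(b, D) = (((2*D)*b + 6*D) + 0)*(4 + D) = ((2*D*b + 6*D) + 0)*(4 + D) = ((6*D + 2*D*b) + 0)*(4 + D) = (6*D + 2*D*b)*(4 + D) = (4 + D)*(6*D + 2*D*b))
X(t, I(9, -11))/(-35823) = (2*(-11)*(12 + 3*(-11) + 4*25 - 11*25))/(-35823) = (2*(-11)*(12 - 33 + 100 - 275))*(-1/35823) = (2*(-11)*(-196))*(-1/35823) = 4312*(-1/35823) = -4312/35823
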